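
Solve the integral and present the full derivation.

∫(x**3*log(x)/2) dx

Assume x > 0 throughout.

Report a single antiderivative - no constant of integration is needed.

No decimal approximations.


Step 1. Integrate ∫(x**3*log(x)/2) dx by parts with u = log(x), dv = (x**3/2) dx, so v = x**4/8 [assuming x > 0]: now x**4*log(x)/8 + ∫(-x**3/8) dx.
Step 2. Evaluate the standard form: now x**4*log(x)/8 - x**4/32.
Answer: x**4*log(x)/8 - x**4/32.


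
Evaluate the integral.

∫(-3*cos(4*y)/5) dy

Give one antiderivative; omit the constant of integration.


Answer: -3*sin(4*y)/20.


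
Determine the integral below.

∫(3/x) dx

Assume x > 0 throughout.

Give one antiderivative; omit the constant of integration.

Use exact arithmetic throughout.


Answer: 3*log(x).


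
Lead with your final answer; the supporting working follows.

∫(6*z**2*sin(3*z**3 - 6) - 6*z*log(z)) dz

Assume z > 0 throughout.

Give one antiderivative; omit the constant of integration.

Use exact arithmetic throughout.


The answer is -3*z**2*log(z) + 3*z**2/2 - 2*cos(3*z**3 - 6)/3.
Step 1. Rewrite: now ∫(-6*z*log(z)) dz + ∫(6*z**2*sin(3*z**3 - 6)) dz.
Step 2. Integrate ∫(-6*z*log(z)) dz by parts with u = log(z), dv = (-6*z) dz, so v = -3*z**2 [assuming z > 0]: now -3*z**2*log(z) + ∫(3*z) dz + ∫(6*z**2*sin(3*z**3 - 6)) dz.
Step 3. Evaluate the standard form: now -3*z**2*log(z) + 3*z**2/2 + ∫(6*z**2*sin(3*z**3 - 6)) dz.
Step 4. Substitute u = z**3 - 2, turning ∫(6*z**2*sin(3*z**3 - 6)) dz into ∫(2*sin(3*u)) du: now -3*z**2*log(z) + 3*z**2/2 + ∫(2*sin(3*u)) du.
Step 5. Evaluate the standard form: now -3*z**2*log(z) + 3*z**2/2 - 2*cos(3*u)/3.
Step 6. Substitute back u = z**3 - 2: now -3*z**2*log(z) + 3*z**2/2 - 2*cos(3*z**3 - 6)/3.
Answer: -3*z**2*log(z) + 3*z**2/2 - 2*cos(3*z**3 - 6)/3.


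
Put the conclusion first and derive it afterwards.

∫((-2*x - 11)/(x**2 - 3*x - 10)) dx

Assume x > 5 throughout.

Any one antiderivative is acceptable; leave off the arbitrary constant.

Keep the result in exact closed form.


The answer is -3*log(x - 5) + log(x + 2).
Step 1. Decompose ∫((-2*x - 11)/(x**2 - 3*x - 10)) dx by partial fractions, (-2*x - 11)/(x**2 - 3*x - 10) = 1/(x + 2) - 3/(x - 5): now ∫(-3/(x - 5)) dx + ∫(1/(x + 2)) dx.
Step 2. Evaluate the standard form [assuming x > -2]: now log(x + 2) + ∫(-3/(x - 5)) dx.
Step 3. Evaluate the standard form [assuming x > 5]: now -3*log(x - 5) + log(x + 2).
Answer: -3*log(x - 5) + log(x + 2).


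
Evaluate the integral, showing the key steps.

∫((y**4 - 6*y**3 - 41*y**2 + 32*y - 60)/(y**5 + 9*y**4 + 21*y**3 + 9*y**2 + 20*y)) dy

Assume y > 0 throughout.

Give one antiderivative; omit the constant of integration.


Step 1. Decompose ∫((y**4 - 6*y**3 - 41*y**2 + 32*y - 60)/(y**5 + 9*y**4 + 21*y**3 + 9*y**2 + 20*y)) dy by partial fractions, (y**4 - 6*y**3 - 41*y**2 + 32*y - 60)/(y**5 + 9*y**4 + 21*y**3 + 9*y**2 + 20*y) = 2/(y**2 + 1) + 1/(y + 5) + 3/(y + 4) - 3/y: now ∫(-3/y) dy + ∫(3/(y + 4)) dy + ∫(1/(y + 5)) dy + ∫(2/(y**2 + 1)) dy.
Step 2. Evaluate the standard form [assuming y > -4]: now 3*log(y + 4) + ∫(-3/y) dy + ∫(1/(y + 5)) dy + ∫(2/(y**2 + 1)) dy.
Step 3. Evaluate the standard form [assuming y > 0]: now -3*log(y) + 3*log(y + 4) + ∫(1/(y + 5)) dy + ∫(2/(y**2 + 1)) dy.
Step 4. Evaluate the standard form [assuming y > -5]: now -3*log(y) + 3*log(y + 4) + log(y + 5) + ∫(2/(y**2 + 1)) dy.
Step 5. Evaluate the standard form: now -3*log(y) + 3*log(y + 4) + log(y + 5) + 2*atan(y).
Answer: -3*log(y) + 3*log(y + 4) + log(y + 5) + 2*atan(y).


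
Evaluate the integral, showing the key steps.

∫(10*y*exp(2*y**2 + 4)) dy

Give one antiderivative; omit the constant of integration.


Step 1. Substitute u = y**2 + 2, turning ∫(10*y*exp(2*y**2 + 4)) dy into ∫(5*exp(2*u)) du: now ∫(5*exp(2*u)) du.
Step 2. Evaluate the standard form: now 5*exp(2*u)/2.
Step 3. Substitute back u = y**2 + 2: now 5*exp(2*y**2 + 4)/2.
Answer: 5*exp(2*y**2 + 4)/2.


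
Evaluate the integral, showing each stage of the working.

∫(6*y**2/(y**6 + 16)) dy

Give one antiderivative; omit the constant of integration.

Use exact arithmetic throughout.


Step 1. Substitute u = y**3, turning ∫(6*y**2/(y**6 + 16)) dy into ∫(2/(u**2 + 16)) du: now ∫(2/(u**2 + 16)) du.
Step 2. Evaluate the standard form: now atan(u/4)/2.
Step 3. Substitute back u = y**3: now atan(y**3/4)/2.
Answer: atan(y**3/4)/2.


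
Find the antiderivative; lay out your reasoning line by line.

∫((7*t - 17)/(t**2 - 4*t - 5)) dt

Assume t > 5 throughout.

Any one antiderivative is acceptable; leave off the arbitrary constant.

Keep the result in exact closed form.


Step 1. Decompose ∫((7*t - 17)/(t**2 - 4*t - 5)) dt by partial fractions, (7*t - 17)/(t**2 - 4*t - 5) = 4/(t + 1) + 3/(t - 5): now ∫(3/(t - 5)) dt + ∫(4/(t + 1)) dt.
Step 2. Evaluate the standard form [assuming t > 5]: now 3*log(t - 5) + ∫(4/(t + 1)) dt.
Step 3. Evaluate the standard form [assuming t > -1]: now 3*log(t - 5) + 4*log(t + 1).
Answer: 3*log(t - 5) + 4*log(t + 1).


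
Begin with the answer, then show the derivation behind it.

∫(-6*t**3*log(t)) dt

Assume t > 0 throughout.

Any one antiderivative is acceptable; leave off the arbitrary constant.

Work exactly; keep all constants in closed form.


The answer is -3*t**4*log(t)/2 + 3*t**4/8.
Step 1. Integrate ∫(-6*t**3*log(t)) dt by parts with u = log(t), dv = (-6*t**3) dt, so v = -3*t**4/2 [assuming t > 0]: now -3*t**4*log(t)/2 + ∫(3*t**3/2) dt.
Step 2. Evaluate the standard form: now -3*t**4*log(t)/2 + 3*t**4/8.
Answer: -3*t**4*log(t)/2 + 3*t**4/8.


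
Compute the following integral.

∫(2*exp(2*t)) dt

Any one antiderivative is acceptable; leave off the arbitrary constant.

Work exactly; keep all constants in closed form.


Answer: exp(2*t).


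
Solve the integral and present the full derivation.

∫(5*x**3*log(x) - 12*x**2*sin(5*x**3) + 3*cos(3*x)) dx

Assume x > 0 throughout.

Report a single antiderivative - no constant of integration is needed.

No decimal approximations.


Step 1. Rewrite: now ∫(-12*x**2*sin(5*x**3)) dx + ∫(5*x**3*log(x)) dx + ∫(3*cos(3*x)) dx.
Step 2. Integrate ∫(5*x**3*log(x)) dx by parts with u = log(x), dv = (5*x**3) dx, so v = 5*x**4/4 [assuming x > 0]: now 5*x**4*log(x)/4 + ∫(-5*x**3/4) dx + ∫(-12*x**2*sin(5*x**3)) dx + ∫(3*cos(3*x)) dx.
Step 3. Evaluate the standard form: now 5*x**4*log(x)/4 - 5*x**4/16 + ∫(-12*x**2*sin(5*x**3)) dx + ∫(3*cos(3*x)) dx.
Step 4. Evaluate the standard form: now 5*x**4*log(x)/4 - 5*x**4/16 + sin(3*x) + ∫(-12*x**2*sin(5*x**3)) dx.
Step 5. Substitute u = x**3, turning ∫(-12*x**2*sin(5*x**3)) dx into ∫(-4*sin(5*u)) du: now 5*x**4*log(x)/4 - 5*x**4/16 + sin(3*x) + ∫(-4*sin(5*u)) du.
Step 6. Evaluate the standard form: now 5*x**4*log(x)/4 - 5*x**4/16 + sin(3*x) + 4*cos(5*u)/5.
Step 7. Substitute back u = x**3: now 5*x**4*log(x)/4 - 5*x**4/16 + sin(3*x) + 4*cos(5*x**3)/5.
Answer: 5*x**4*log(x)/4 - 5*x**4/16 + sin(3*x) + 4*cos(5*x**3)/5.


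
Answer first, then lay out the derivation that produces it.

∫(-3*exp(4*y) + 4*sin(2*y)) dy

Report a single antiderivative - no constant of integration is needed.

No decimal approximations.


The answer is -3*exp(4*y)/4 - 2*cos(2*y).
Step 1. Rewrite: now ∫(-3*exp(4*y)) dy + ∫(4*sin(2*y)) dy.
Step 2. Evaluate the standard form: now -3*exp(4*y)/4 + ∫(4*sin(2*y)) dy.
Step 3. Evaluate the standard form: now -3*exp(4*y)/4 - 2*cos(2*y).
Answer: -3*exp(4*y)/4 - 2*cos(2*y).


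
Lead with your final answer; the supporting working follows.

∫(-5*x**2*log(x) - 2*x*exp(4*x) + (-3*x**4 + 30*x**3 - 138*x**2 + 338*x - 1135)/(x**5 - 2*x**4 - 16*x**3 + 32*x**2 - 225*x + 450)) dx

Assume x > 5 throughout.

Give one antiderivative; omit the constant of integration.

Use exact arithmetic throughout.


The answer is -5*x**3*log(x)/3 + 5*x**3/9 - x*exp(4*x)/2 + exp(4*x)/8 - log(x - 5) + 3*log(x - 2) - 5*log(x + 5) - 2*atan(x/3)/3.
Step 1. Rewrite: now ∫(-2*x*exp(4*x)) dx + ∫(-5*x**2*log(x)) dx + ∫((-3*x**4 + 30*x**3 - 138*x**2 + 338*x - 1135)/(x**5 - 2*x**4 - 16*x**3 + 32*x**2 - 225*x + 450)) dx.
Step 2. Decompose ∫((-3*x**4 + 30*x**3 - 138*x**2 + 338*x - 1135)/(x**5 - 2*x**4 - 16*x**3 + 32*x**2 - 225*x + 450)) dx by partial fractions, (-3*x**4 + 30*x**3 - 138*x**2 + 338*x - 1135)/(x**5 - 2*x**4 - 16*x**3 + 32*x**2 - 225*x + 450) = -2/(x**2 + 9) - 5/(x + 5) + 3/(x - 2) - 1/(x - 5): now ∫(-2*x*exp(4*x)) dx + ∫(-5*x**2*log(x)) dx + ∫(-1/(x - 5)) dx + ∫(3/(x - 2)) dx + ∫(-5/(x + 5)) dx + ∫(-2/(x**2 + 9)) dx.
Step 3. Evaluate the standard form [assuming x > 5]: now -log(x - 5) + ∫(-2*x*exp(4*x)) dx + ∫(-5*x**2*log(x)) dx + ∫(3/(x - 2)) dx + ∫(-5/(x + 5)) dx + ∫(-2/(x**2 + 9)) dx.
Step 4. Evaluate the standard form [assuming x > 2]: now -log(x - 5) + 3*log(x - 2) + ∫(-2*x*exp(4*x)) dx + ∫(-5*x**2*log(x)) dx + ∫(-5/(x + 5)) dx + ∫(-2/(x**2 + 9)) dx.
Step 5. Evaluate the standard form [assuming x > -5]: now -log(x - 5) + 3*log(x - 2) - 5*log(x + 5) + ∫(-2*x*exp(4*x)) dx + ∫(-5*x**2*log(x)) dx + ∫(-2/(x**2 + 9)) dx.
Step 6. Evaluate the standard form: now -log(x - 5) + 3*log(x - 2) - 5*log(x + 5) - 2*atan(x/3)/3 + ∫(-2*x*exp(4*x)) dx + ∫(-5*x**2*log(x)) dx.
Step 7. Integrate ∫(-2*x*exp(4*x)) dx by parts with u = x, dv = (-2*exp(4*x)) dx, so v = -exp(4*x)/2: now -x*exp(4*x)/2 - log(x - 5) + 3*log(x - 2) - 5*log(x + 5) - 2*atan(x/3)/3 + ∫(-5*x**2*log(x)) dx + ∫(exp(4*x)/2) dx.
Step 8. Evaluate the standard form: now -x*exp(4*x)/2 + exp(4*x)/8 - log(x - 5) + 3*log(x - 2) - 5*log(x + 5) - 2*atan(x/3)/3 + ∫(-5*x**2*log(x)) dx.
Step 9. Integrate ∫(-5*x**2*log(x)) dx by parts with u = log(x), dv = (-5*x**2) dx, so v = -5*x**3/3 [assuming x > 0]: now -5*x**3*log(x)/3 - x*exp(4*x)/2 + exp(4*x)/8 - log(x - 5) + 3*log(x - 2) - 5*log(x + 5) - 2*atan(x/3)/3 + ∫(5*x**2/3) dx.
Step 10. Evaluate the standard form: now -5*x**3*log(x)/3 + 5*x**3/9 - x*exp(4*x)/2 + exp(4*x)/8 - log(x - 5) + 3*log(x - 2) - 5*log(x + 5) - 2*atan(x/3)/3.
Answer: -5*x**3*log(x)/3 + 5*x**3/9 - x*exp(4*x)/2 + exp(4*x)/8 - log(x - 5) + 3*log(x - 2) - 5*log(x + 5) - 2*atan(x/3)/3.


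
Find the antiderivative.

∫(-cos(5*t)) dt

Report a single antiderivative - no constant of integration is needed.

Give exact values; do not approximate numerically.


Answer: -sin(5*t)/5.


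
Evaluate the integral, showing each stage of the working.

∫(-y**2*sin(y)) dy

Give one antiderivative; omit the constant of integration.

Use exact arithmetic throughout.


Step 1. Integrate ∫(-y**2*sin(y)) dy by parts with u = y**2, dv = (-sin(y)) dy, so v = cos(y): now y**2*cos(y) + ∫(-2*y*cos(y)) dy.
Step 2. Integrate ∫(-2*y*cos(y)) dy by parts with u = y, dv = (-2*cos(y)) dy, so v = -2*sin(y): now y**2*cos(y) - 2*y*sin(y) + ∫(2*sin(y)) dy.
Step 3. Evaluate the standard form: now y**2*cos(y) - 2*y*sin(y) - 2*cos(y).
Answer: y**2*cos(y) - 2*y*sin(y) - 2*cos(y).


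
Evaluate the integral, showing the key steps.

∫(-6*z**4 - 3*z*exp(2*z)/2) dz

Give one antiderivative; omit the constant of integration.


Step 1. Rewrite: now ∫(-6*z**4) dz + ∫(-3*z*exp(2*z)/2) dz.
Step 2. Evaluate the standard form: now -6*z**5/5 + ∫(-3*z*exp(2*z)/2) dz.
Step 3. Integrate ∫(-3*z*exp(2*z)/2) dz by parts with u = z, dv = (-3*exp(2*z)/2) dz, so v = -3*exp(2*z)/4: now -6*z**5/5 - 3*z*exp(2*z)/4 + ∫(3*exp(2*z)/4) dz.
Step 4. Evaluate the standard form: now -6*z**5/5 - 3*z*exp(2*z)/4 + 3*exp(2*z)/8.
Answer: -6*z**5/5 - 3*z*exp(2*z)/4 + 3*exp(2*z)/8.


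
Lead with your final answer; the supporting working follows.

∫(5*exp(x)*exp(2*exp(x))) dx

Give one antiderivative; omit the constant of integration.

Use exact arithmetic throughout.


The answer is 5*exp(2*exp(x))/2.
Step 1. Substitute u = exp(x), turning ∫(5*exp(x)*exp(2*exp(x))) dx into ∫(5*exp(2*u)) du: now ∫(5*exp(2*u)) du.
Step 2. Evaluate the standard form: now 5*exp(2*u)/2.
Step 3. Substitute back u = exp(x): now 5*exp(2*exp(x))/2.
Answer: 5*exp(2*exp(x))/2.


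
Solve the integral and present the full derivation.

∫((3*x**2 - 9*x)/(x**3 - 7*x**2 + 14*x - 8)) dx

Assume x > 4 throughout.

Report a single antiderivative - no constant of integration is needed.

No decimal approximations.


Step 1. Decompose ∫((3*x**2 - 9*x)/(x**3 - 7*x**2 + 14*x - 8)) dx by partial fractions, (3*x**2 - 9*x)/(x**3 - 7*x**2 + 14*x - 8) = -2/(x - 1) + 3/(x - 2) + 2/(x - 4): now ∫(2/(x - 4)) dx + ∫(3/(x - 2)) dx + ∫(-2/(x - 1)) dx.
Step 2. Evaluate the standard form [assuming x > 4]: now 2*log(x - 4) + ∫(3/(x - 2)) dx + ∫(-2/(x - 1)) dx.
Step 3. Evaluate the standard form [assuming x > 1]: now 2*log(x - 4) - 2*log(x - 1) + ∫(3/(x - 2)) dx.
Step 4. Evaluate the standard form [assuming x > 2]: now 2*log(x - 4) + 3*log(x - 2) - 2*log(x - 1).
Answer: 2*log(x - 4) + 3*log(x - 2) - 2*log(x - 1).


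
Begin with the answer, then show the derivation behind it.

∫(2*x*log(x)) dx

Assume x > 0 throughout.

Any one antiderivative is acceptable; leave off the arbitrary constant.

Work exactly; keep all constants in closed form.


The answer is x**2*log(x) - x**2/2.
Step 1. Integrate ∫(2*x*log(x)) dx by parts with u = log(x), dv = (2*x) dx, so v = x**2 [assuming x > 0]: now x**2*log(x) + ∫(-x) dx.
Step 2. Evaluate the standard form: now x**2*log(x) - x**2/2.
Answer: x**2*log(x) - x**2/2.


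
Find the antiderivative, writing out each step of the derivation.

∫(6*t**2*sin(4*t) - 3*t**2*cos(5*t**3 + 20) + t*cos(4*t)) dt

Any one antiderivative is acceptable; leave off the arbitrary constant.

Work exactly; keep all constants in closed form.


Step 1. Rewrite: now ∫(t*cos(4*t)) dt + ∫(6*t**2*sin(4*t)) dt + ∫(-3*t**2*cos(5*t**3 + 20)) dt.
Step 2. Substitute u = t**3 + 4, turning ∫(-3*t**2*cos(5*t**3 + 20)) dt into ∫(-cos(5*u)) du: now ∫(t*cos(4*t)) dt + ∫(6*t**2*sin(4*t)) dt + ∫(-cos(5*u)) du.
Step 3. Evaluate the standard form: now -sin(5*u)/5 + ∫(t*cos(4*t)) dt + ∫(6*t**2*sin(4*t)) dt.
Step 4. Substitute back u = t**3 + 4: now -sin(5*t**3 + 20)/5 + ∫(t*cos(4*t)) dt + ∫(6*t**2*sin(4*t)) dt.
Step 5. Integrate ∫(6*t**2*sin(4*t)) dt by parts with u = t**2, dv = (6*sin(4*t)) dt, so v = -3*cos(4*t)/2: now -3*t**2*cos(4*t)/2 - sin(5*t**3 + 20)/5 + ∫(t*cos(4*t)) dt + ∫(3*t*cos(4*t)) dt.
Step 6. Integrate ∫(3*t*cos(4*t)) dt by parts with u = t, dv = (3*cos(4*t)) dt, so v = 3*sin(4*t)/4: now -3*t**2*cos(4*t)/2 + 3*t*sin(4*t)/4 - sin(5*t**3 + 20)/5 + ∫(t*cos(4*t)) dt + ∫(-3*sin(4*t)/4) dt.
Step 7. Evaluate the standard form: now -3*t**2*cos(4*t)/2 + 3*t*sin(4*t)/4 - sin(5*t**3 + 20)/5 + 3*cos(4*t)/16 + ∫(t*cos(4*t)) dt.
Step 8. Integrate ∫(t*cos(4*t)) dt by parts with u = t, dv = (cos(4*t)) dt, so v = sin(4*t)/4: now -3*t**2*cos(4*t)/2 + t*sin(4*t) - sin(5*t**3 + 20)/5 + 3*cos(4*t)/16 + ∫(-sin(4*t)/4) dt.
Step 9. Evaluate the standard form: now -3*t**2*cos(4*t)/2 + t*sin(4*t) - sin(5*t**3 + 20)/5 + cos(4*t)/4.
Answer: -3*t**2*cos(4*t)/2 + t*sin(4*t) - sin(5*t**3 + 20)/5 + cos(4*t)/4.


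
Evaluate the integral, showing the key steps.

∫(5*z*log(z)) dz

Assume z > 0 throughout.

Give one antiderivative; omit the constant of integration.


Step 1. Integrate ∫(5*z*log(z)) dz by parts with u = log(z), dv = (5*z) dz, so v = 5*z**2/2 [assuming z > 0]: now 5*z**2*log(z)/2 + ∫(-5*z/2) dz.
Step 2. Evaluate the standard form: now 5*z**2*log(z)/2 - 5*z**2/4.
Answer: 5*z**2*log(z)/2 - 5*z**2/4.


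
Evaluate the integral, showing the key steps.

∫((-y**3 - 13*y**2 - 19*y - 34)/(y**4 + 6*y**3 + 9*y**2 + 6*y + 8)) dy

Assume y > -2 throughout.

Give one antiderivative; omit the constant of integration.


Step 1. Decompose ∫((-y**3 - 13*y**2 - 19*y - 34)/(y**4 + 6*y**3 + 9*y**2 + 6*y + 8)) dy by partial fractions, (-y**3 - 13*y**2 - 19*y - 34)/(y**4 + 6*y**3 + 9*y**2 + 6*y + 8) = -3/(y**2 + 1) + 3/(y + 4) - 4/(y + 2): now ∫(-4/(y + 2)) dy + ∫(3/(y + 4)) dy + ∫(-3/(y**2 + 1)) dy.
Step 2. Evaluate the standard form [assuming y > -4]: now 3*log(y + 4) + ∫(-4/(y + 2)) dy + ∫(-3/(y**2 + 1)) dy.
Step 3. Evaluate the standard form [assuming y > -2]: now -4*log(y + 2) + 3*log(y + 4) + ∫(-3/(y**2 + 1)) dy.
Step 4. Evaluate the standard form: now -4*log(y + 2) + 3*log(y + 4) - 3*atan(y).
Answer: -4*log(y + 2) + 3*log(y + 4) - 3*atan(y).


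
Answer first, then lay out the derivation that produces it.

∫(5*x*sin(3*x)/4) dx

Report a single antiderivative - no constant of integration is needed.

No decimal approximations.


The answer is -5*x*cos(3*x)/12 + 5*sin(3*x)/36.
Step 1. Integrate ∫(5*x*sin(3*x)/4) dx by parts with u = x, dv = (5*sin(3*x)/4) dx, so v = -5*cos(3*x)/12: now -5*x*cos(3*x)/12 + ∫(5*cos(3*x)/12) dx.
Step 2. Evaluate the standard form: now -5*x*cos(3*x)/12 + 5*sin(3*x)/36.
Answer: -5*x*cos(3*x)/12 + 5*sin(3*x)/36.


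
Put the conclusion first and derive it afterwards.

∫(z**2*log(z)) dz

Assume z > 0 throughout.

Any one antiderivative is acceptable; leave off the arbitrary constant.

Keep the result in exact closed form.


The answer is z**3*log(z)/3 - z**3/9.
Step 1. Integrate ∫(z**2*log(z)) dz by parts with u = log(z), dv = (z**2) dz, so v = z**3/3 [assuming z > 0]: now z**3*log(z)/3 + ∫(-z**2/3) dz.
Step 2. Evaluate the standard form: now z**3*log(z)/3 - z**3/9.
Answer: z**3*log(z)/3 - z**3/9.


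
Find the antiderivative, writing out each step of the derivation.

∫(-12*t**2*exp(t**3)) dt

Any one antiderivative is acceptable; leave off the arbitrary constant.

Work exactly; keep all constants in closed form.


Step 1. Substitute u = t**3, turning ∫(-12*t**2*exp(t**3)) dt into ∫(-4*exp(u)) du: now ∫(-4*exp(u)) du.
Step 2. Evaluate the standard form: now -4*exp(u).
Step 3. Substitute back u = t**3: now -4*exp(t**3).
Answer: -4*exp(t**3).


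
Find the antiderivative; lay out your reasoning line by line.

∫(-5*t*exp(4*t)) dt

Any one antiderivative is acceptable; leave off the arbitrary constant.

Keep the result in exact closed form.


Step 1. Integrate ∫(-5*t*exp(4*t)) dt by parts with u = t, dv = (-5*exp(4*t)) dt, so v = -5*exp(4*t)/4: now -5*t*exp(4*t)/4 + ∫(5*exp(4*t)/4) dt.
Step 2. Evaluate the standard form: now -5*t*exp(4*t)/4 + 5*exp(4*t)/16.
Answer: -5*t*exp(4*t)/4 + 5*exp(4*t)/16.


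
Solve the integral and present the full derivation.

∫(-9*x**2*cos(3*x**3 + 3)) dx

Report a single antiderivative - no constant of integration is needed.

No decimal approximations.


Step 1. Substitute u = x**3 + 1, turning ∫(-9*x**2*cos(3*x**3 + 3)) dx into ∫(-3*cos(3*u)) du: now ∫(-3*cos(3*u)) du.
Step 2. Evaluate the standard form: now -sin(3*u).
Step 3. Substitute back u = x**3 + 1: now -sin(3*x**3 + 3).
Answer: -sin(3*x**3 + 3).


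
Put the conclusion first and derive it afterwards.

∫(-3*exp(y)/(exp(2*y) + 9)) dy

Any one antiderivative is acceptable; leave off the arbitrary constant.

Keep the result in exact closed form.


The answer is -atan(exp(y)/3).
Step 1. Substitute u = exp(y), turning ∫(-3*exp(y)/(exp(2*y) + 9)) dy into ∫(-3/(u**2 + 9)) du: now ∫(-3/(u**2 + 9)) du.
Step 2. Evaluate the standard form: now -atan(u/3).
Step 3. Substitute back u = exp(y): now -atan(exp(y)/3).
Answer: -atan(exp(y)/3).


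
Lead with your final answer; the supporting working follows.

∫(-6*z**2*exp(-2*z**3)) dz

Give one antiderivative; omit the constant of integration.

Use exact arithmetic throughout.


The answer is exp(-2*z**3).
Step 1. Substitute u = z**3, turning ∫(-6*z**2*exp(-2*z**3)) dz into ∫(-2*exp(-2*u)) du: now ∫(-2*exp(-2*u)) du.
Step 2. Evaluate the standard form: now exp(-2*u).
Step 3. Substitute back u = z**3: now exp(-2*z**3).
Answer: exp(-2*z**3).


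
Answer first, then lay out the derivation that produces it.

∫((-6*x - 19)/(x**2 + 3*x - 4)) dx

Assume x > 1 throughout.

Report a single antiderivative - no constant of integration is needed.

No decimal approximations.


The answer is -5*log(x - 1) - log(x + 4).
Step 1. Decompose ∫((-6*x - 19)/(x**2 + 3*x - 4)) dx by partial fractions, (-6*x - 19)/(x**2 + 3*x - 4) = -1/(x + 4) - 5/(x - 1): now ∫(-5/(x - 1)) dx + ∫(-1/(x + 4)) dx.
Step 2. Evaluate the standard form [assuming x > 1]: now -5*log(x - 1) + ∫(-1/(x + 4)) dx.
Step 3. Evaluate the standard form [assuming x > -4]: now -5*log(x - 1) - log(x + 4).
Answer: -5*log(x - 1) - log(x + 4).


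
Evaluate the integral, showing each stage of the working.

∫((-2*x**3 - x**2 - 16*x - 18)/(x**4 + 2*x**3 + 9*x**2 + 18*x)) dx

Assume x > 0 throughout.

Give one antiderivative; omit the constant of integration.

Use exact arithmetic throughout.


Step 1. Decompose ∫((-2*x**3 - x**2 - 16*x - 18)/(x**4 + 2*x**3 + 9*x**2 + 18*x)) dx by partial fractions, (-2*x**3 - x**2 - 16*x - 18)/(x**4 + 2*x**3 + 9*x**2 + 18*x) = 1/(x**2 + 9) - 1/(x + 2) - 1/x: now ∫(-1/x) dx + ∫(-1/(x + 2)) dx + ∫(1/(x**2 + 9)) dx.
Step 2. Evaluate the standard form [assuming x > -2]: now -log(x + 2) + ∫(-1/x) dx + ∫(1/(x**2 + 9)) dx.
Step 3. Evaluate the standard form [assuming x > 0]: now -log(x) - log(x + 2) + ∫(1/(x**2 + 9)) dx.
Step 4. Evaluate the standard form: now -log(x) - log(x + 2) + atan(x/3)/3.
Answer: -log(x) - log(x + 2) + atan(x/3)/3.


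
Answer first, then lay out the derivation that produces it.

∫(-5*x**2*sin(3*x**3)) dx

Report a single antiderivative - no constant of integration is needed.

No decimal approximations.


The answer is 5*cos(3*x**3)/9.
Step 1. Substitute u = x**3, turning ∫(-5*x**2*sin(3*x**3)) dx into ∫(-5*sin(3*u)/3) du: now ∫(-5*sin(3*u)/3) du.
Step 2. Evaluate the standard form: now 5*cos(3*u)/9.
Step 3. Substitute back u = x**3: now 5*cos(3*x**3)/9.
Answer: 5*cos(3*x**3)/9.


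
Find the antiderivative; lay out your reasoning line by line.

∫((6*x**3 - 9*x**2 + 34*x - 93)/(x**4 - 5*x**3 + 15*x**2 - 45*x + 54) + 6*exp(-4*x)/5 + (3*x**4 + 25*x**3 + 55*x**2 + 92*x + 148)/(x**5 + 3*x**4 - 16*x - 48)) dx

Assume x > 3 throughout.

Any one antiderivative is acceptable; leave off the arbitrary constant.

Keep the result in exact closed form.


Step 1. Rewrite: now ∫((6*x**3 - 9*x**2 + 34*x - 93)/(x**4 - 5*x**3 + 15*x**2 - 45*x + 54)) dx + ∫((3*x**4 + 25*x**3 + 55*x**2 + 92*x + 148)/(x**5 + 3*x**4 - 16*x - 48)) dx + ∫(6*exp(-4*x)/5) dx.
Step 2. Decompose ∫((6*x**3 - 9*x**2 + 34*x - 93)/(x**4 - 5*x**3 + 15*x**2 - 45*x + 54)) dx by partial fractions, (6*x**3 - 9*x**2 + 34*x - 93)/(x**4 - 5*x**3 + 15*x**2 - 45*x + 54) = 4/(x**2 + 9) + 1/(x - 2) + 5/(x - 3): now ∫((3*x**4 + 25*x**3 + 55*x**2 + 92*x + 148)/(x**5 + 3*x**4 - 16*x - 48)) dx + ∫(5/(x - 3)) dx + ∫(1/(x - 2)) dx + ∫(4/(x**2 + 9)) dx + ∫(6*exp(-4*x)/5) dx.
Step 3. Evaluate the standard form [assuming x > 2]: now log(x - 2) + ∫((3*x**4 + 25*x**3 + 55*x**2 + 92*x + 148)/(x**5 + 3*x**4 - 16*x - 48)) dx + ∫(5/(x - 3)) dx + ∫(4/(x**2 + 9)) dx + ∫(6*exp(-4*x)/5) dx.
Step 4. Evaluate the standard form [assuming x > 3]: now 5*log(x - 3) + log(x - 2) + ∫((3*x**4 + 25*x**3 + 55*x**2 + 92*x + 148)/(x**5 + 3*x**4 - 16*x - 48)) dx + ∫(4/(x**2 + 9)) dx + ∫(6*exp(-4*x)/5) dx.
Step 5. Evaluate the standard form: now 5*log(x - 3) + log(x - 2) + 4*atan(x/3)/3 + ∫((3*x**4 + 25*x**3 + 55*x**2 + 92*x + 148)/(x**5 + 3*x**4 - 16*x - 48)) dx + ∫(6*exp(-4*x)/5) dx.
Step 6. Decompose ∫((3*x**4 + 25*x**3 + 55*x**2 + 92*x + 148)/(x**5 + 3*x**4 - 16*x - 48)) dx by partial fractions, (3*x**4 + 25*x**3 + 55*x**2 + 92*x + 148)/(x**5 + 3*x**4 - 16*x - 48) = 1/(x**2 + 4) - 1/(x + 3) - 1/(x + 2) + 5/(x - 2): now 5*log(x - 3) + log(x - 2) + 4*atan(x/3)/3 + ∫(5/(x - 2)) dx + ∫(-1/(x + 2)) dx + ∫(-1/(x + 3)) dx + ∫(1/(x**2 + 4)) dx + ∫(6*exp(-4*x)/5) dx.
Step 7. Evaluate the standard form [assuming x > 2]: now 5*log(x - 3) + 6*log(x - 2) + 4*atan(x/3)/3 + ∫(-1/(x + 2)) dx + ∫(-1/(x + 3)) dx + ∫(1/(x**2 + 4)) dx + ∫(6*exp(-4*x)/5) dx.
Step 8. Evaluate the standard form [assuming x > -2]: now 5*log(x - 3) + 6*log(x - 2) - log(x + 2) + 4*atan(x/3)/3 + ∫(-1/(x + 3)) dx + ∫(1/(x**2 + 4)) dx + ∫(6*exp(-4*x)/5) dx.
Step 9. Evaluate the standard form [assuming x > -3]: now 5*log(x - 3) + 6*log(x - 2) - log(x + 2) - log(x + 3) + 4*atan(x/3)/3 + ∫(1/(x**2 + 4)) dx + ∫(6*exp(-4*x)/5) dx.
Step 10. Evaluate the standard form: now 5*log(x - 3) + 6*log(x - 2) - log(x + 2) - log(x + 3) + 4*atan(x/3)/3 + atan(x/2)/2 + ∫(6*exp(-4*x)/5) dx.
Step 11. Evaluate the standard form: now 5*log(x - 3) + 6*log(x - 2) - log(x + 2) - log(x + 3) + 4*atan(x/3)/3 + atan(x/2)/2 - 3*exp(-4*x)/10.
Answer: 5*log(x - 3) + 6*log(x - 2) - log(x + 2) - log(x + 3) + 4*atan(x/3)/3 + atan(x/2)/2 - 3*exp(-4*x)/10.


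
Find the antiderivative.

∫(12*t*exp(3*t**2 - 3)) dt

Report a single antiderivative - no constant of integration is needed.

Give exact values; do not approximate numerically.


Answer: 2*exp(3*t**2 - 3).


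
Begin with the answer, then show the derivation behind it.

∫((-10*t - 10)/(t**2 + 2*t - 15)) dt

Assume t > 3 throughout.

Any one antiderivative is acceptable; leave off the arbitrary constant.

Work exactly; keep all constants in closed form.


The answer is -5*log(t - 3) - 5*log(t + 5).
Step 1. Decompose ∫((-10*t - 10)/(t**2 + 2*t - 15)) dt by partial fractions, (-10*t - 10)/(t**2 + 2*t - 15) = -5/(t + 5) - 5/(t - 3): now ∫(-5/(t - 3)) dt + ∫(-5/(t + 5)) dt.
Step 2. Evaluate the standard form [assuming t > -5]: now -5*log(t + 5) + ∫(-5/(t - 3)) dt.
Step 3. Evaluate the standard form [assuming t > 3]: now -5*log(t - 3) - 5*log(t + 5).
Answer: -5*log(t - 3) - 5*log(t + 5).


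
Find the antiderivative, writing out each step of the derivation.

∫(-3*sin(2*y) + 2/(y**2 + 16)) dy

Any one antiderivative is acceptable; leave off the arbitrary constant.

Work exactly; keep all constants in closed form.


Step 1. Rewrite: now ∫(2/(y**2 + 16)) dy + ∫(-3*sin(2*y)) dy.
Step 2. Evaluate the standard form: now 3*cos(2*y)/2 + ∫(2/(y**2 + 16)) dy.
Step 3. Evaluate the standard form: now 3*cos(2*y)/2 + atan(y/4)/2.
Answer: 3*cos(2*y)/2 + atan(y/4)/2.


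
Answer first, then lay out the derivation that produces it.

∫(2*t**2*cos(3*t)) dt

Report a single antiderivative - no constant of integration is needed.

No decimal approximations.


The answer is 2*t**2*sin(3*t)/3 + 4*t*cos(3*t)/9 - 4*sin(3*t)/27.
Step 1. Integrate ∫(2*t**2*cos(3*t)) dt by parts with u = t**2, dv = (2*cos(3*t)) dt, so v = 2*sin(3*t)/3: now 2*t**2*sin(3*t)/3 + ∫(-4*t*sin(3*t)/3) dt.
Step 2. Integrate ∫(-4*t*sin(3*t)/3) dt by parts with u = t, dv = (-4*sin(3*t)/3) dt, so v = 4*cos(3*t)/9: now 2*t**2*sin(3*t)/3 + 4*t*cos(3*t)/9 + ∫(-4*cos(3*t)/9) dt.
Step 3. Evaluate the standard form: now 2*t**2*sin(3*t)/3 + 4*t*cos(3*t)/9 - 4*sin(3*t)/27.
Answer: 2*t**2*sin(3*t)/3 + 4*t*cos(3*t)/9 - 4*sin(3*t)/27.


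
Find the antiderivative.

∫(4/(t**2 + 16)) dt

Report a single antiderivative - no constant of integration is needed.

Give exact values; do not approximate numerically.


Answer: atan(t/4).


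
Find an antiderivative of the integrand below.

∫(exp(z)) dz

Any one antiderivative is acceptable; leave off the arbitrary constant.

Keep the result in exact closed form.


Answer: exp(z).


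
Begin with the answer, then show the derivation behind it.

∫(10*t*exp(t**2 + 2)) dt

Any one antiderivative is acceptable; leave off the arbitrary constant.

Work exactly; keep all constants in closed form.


The answer is 5*exp(t**2 + 2).
Step 1. Substitute u = t**2 + 2, turning ∫(10*t*exp(t**2 + 2)) dt into ∫(5*exp(u)) du: now ∫(5*exp(u)) du.
Step 2. Evaluate the standard form: now 5*exp(u).
Step 3. Substitute back u = t**2 + 2: now 5*exp(t**2 + 2).
Answer: 5*exp(t**2 + 2).


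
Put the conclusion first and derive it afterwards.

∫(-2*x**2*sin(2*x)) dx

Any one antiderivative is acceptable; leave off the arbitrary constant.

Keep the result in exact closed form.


The answer is x**2*cos(2*x) - x*sin(2*x) - cos(2*x)/2.
Step 1. Integrate ∫(-2*x**2*sin(2*x)) dx by parts with u = x**2, dv = (-2*sin(2*x)) dx, so v = cos(2*x): now x**2*cos(2*x) + ∫(-2*x*cos(2*x)) dx.
Step 2. Integrate ∫(-2*x*cos(2*x)) dx by parts with u = x, dv = (-2*cos(2*x)) dx, so v = -sin(2*x): now x**2*cos(2*x) - x*sin(2*x) + ∫(sin(2*x)) dx.
Step 3. Evaluate the standard form: now x**2*cos(2*x) - x*sin(2*x) - cos(2*x)/2.
Answer: x**2*cos(2*x) - x*sin(2*x) - cos(2*x)/2.


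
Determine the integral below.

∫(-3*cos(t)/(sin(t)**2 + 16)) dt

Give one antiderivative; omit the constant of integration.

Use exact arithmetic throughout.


Answer: -3*atan(sin(t)/4)/4.


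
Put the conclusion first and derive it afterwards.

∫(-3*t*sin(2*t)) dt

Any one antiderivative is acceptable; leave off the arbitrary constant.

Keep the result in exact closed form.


The answer is 3*t*cos(2*t)/2 - 3*sin(2*t)/4.
Step 1. Integrate ∫(-3*t*sin(2*t)) dt by parts with u = t, dv = (-3*sin(2*t)) dt, so v = 3*cos(2*t)/2: now 3*t*cos(2*t)/2 + ∫(-3*cos(2*t)/2) dt.
Step 2. Evaluate the standard form: now 3*t*cos(2*t)/2 - 3*sin(2*t)/4.
Answer: 3*t*cos(2*t)/2 - 3*sin(2*t)/4.


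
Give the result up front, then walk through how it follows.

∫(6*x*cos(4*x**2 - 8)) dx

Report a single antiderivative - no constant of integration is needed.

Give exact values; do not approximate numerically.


The answer is 3*sin(4*x**2 - 8)/4.
Step 1. Substitute u = x**2 - 2, turning ∫(6*x*cos(4*x**2 - 8)) dx into ∫(3*cos(4*u)) du: now ∫(3*cos(4*u)) du.
Step 2. Evaluate the standard form: now 3*sin(4*u)/4.
Step 3. Substitute back u = x**2 - 2: now 3*sin(4*x**2 - 8)/4.
Answer: 3*sin(4*x**2 - 8)/4.


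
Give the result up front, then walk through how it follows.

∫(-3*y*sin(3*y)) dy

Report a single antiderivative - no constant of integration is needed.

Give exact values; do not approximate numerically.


The answer is y*cos(3*y) - sin(3*y)/3.
Step 1. Integrate ∫(-3*y*sin(3*y)) dy by parts with u = y, dv = (-3*sin(3*y)) dy, so v = cos(3*y): now y*cos(3*y) + ∫(-cos(3*y)) dy.
Step 2. Evaluate the standard form: now y*cos(3*y) - sin(3*y)/3.
Answer: y*cos(3*y) - sin(3*y)/3.


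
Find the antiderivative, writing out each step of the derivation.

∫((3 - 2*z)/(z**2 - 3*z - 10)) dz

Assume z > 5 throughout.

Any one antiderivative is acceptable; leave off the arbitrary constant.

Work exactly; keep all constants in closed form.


Step 1. Decompose ∫((3 - 2*z)/(z**2 - 3*z - 10)) dz by partial fractions, (3 - 2*z)/(z**2 - 3*z - 10) = -1/(z + 2) - 1/(z - 5): now ∫(-1/(z - 5)) dz + ∫(-1/(z + 2)) dz.
Step 2. Evaluate the standard form [assuming z > 5]: now -log(z - 5) + ∫(-1/(z + 2)) dz.
Step 3. Evaluate the standard form [assuming z > -2]: now -log(z - 5) - log(z + 2).
Answer: -log(z - 5) - log(z + 2).


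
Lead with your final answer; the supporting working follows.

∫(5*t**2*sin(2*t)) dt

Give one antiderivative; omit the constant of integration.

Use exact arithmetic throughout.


The answer is -5*t**2*cos(2*t)/2 + 5*t*sin(2*t)/2 + 5*cos(2*t)/4.
Step 1. Integrate ∫(5*t**2*sin(2*t)) dt by parts with u = t**2, dv = (5*sin(2*t)) dt, so v = -5*cos(2*t)/2: now -5*t**2*cos(2*t)/2 + ∫(5*t*cos(2*t)) dt.
Step 2. Integrate ∫(5*t*cos(2*t)) dt by parts with u = t, dv = (5*cos(2*t)) dt, so v = 5*sin(2*t)/2: now -5*t**2*cos(2*t)/2 + 5*t*sin(2*t)/2 + ∫(-5*sin(2*t)/2) dt.
Step 3. Evaluate the standard form: now -5*t**2*cos(2*t)/2 + 5*t*sin(2*t)/2 + 5*cos(2*t)/4.
Answer: -5*t**2*cos(2*t)/2 + 5*t*sin(2*t)/2 + 5*cos(2*t)/4.


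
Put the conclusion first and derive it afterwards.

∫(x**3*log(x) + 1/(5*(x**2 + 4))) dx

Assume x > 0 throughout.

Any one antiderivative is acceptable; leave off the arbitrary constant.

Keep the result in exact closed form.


The answer is x**4*log(x)/4 - x**4/16 + atan(x/2)/10.
Step 1. Rewrite: now ∫(x**3*log(x)) dx + ∫(1/(5*(x**2 + 4))) dx.
Step 2. Integrate ∫(x**3*log(x)) dx by parts with u = log(x), dv = (x**3) dx, so v = x**4/4 [assuming x > 0]: now x**4*log(x)/4 + ∫(-x**3/4) dx + ∫(1/(5*(x**2 + 4))) dx.
Step 3. Evaluate the standard form: now x**4*log(x)/4 - x**4/16 + ∫(1/(5*(x**2 + 4))) dx.
Step 4. Evaluate the standard form: now x**4*log(x)/4 - x**4/16 + atan(x/2)/10.
Answer: x**4*log(x)/4 - x**4/16 + atan(x/2)/10.


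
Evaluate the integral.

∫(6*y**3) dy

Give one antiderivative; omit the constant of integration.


Answer: 3*y**4/2.


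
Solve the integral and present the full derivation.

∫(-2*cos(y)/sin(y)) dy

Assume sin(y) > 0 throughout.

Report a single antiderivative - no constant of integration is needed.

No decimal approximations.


Step 1. Substitute u = sin(y), turning ∫(-2*cos(y)/sin(y)) dy into ∫(-2/u) du: now ∫(-2/u) du.
Step 2. Evaluate the standard form [assuming u > 0]: now -2*log(u).
Step 3. Substitute back u = sin(y): now -2*log(sin(y)).
Answer: -2*log(sin(y)).


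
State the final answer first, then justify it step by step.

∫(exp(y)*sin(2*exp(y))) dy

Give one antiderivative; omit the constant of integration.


The answer is -cos(2*exp(y))/2.
Step 1. Substitute u = exp(y), turning ∫(exp(y)*sin(2*exp(y))) dy into ∫(sin(2*u)) du: now ∫(sin(2*u)) du.
Step 2. Evaluate the standard form: now -cos(2*u)/2.
Step 3. Substitute back u = exp(y): now -cos(2*exp(y))/2.
Answer: -cos(2*exp(y))/2.


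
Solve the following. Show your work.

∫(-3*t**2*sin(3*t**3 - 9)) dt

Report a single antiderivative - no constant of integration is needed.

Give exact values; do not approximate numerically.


Step 1. Substitute u = t**3 - 3, turning ∫(-3*t**2*sin(3*t**3 - 9)) dt into ∫(-sin(3*u)) du: now ∫(-sin(3*u)) du.
Step 2. Evaluate the standard form: now cos(3*u)/3.
Step 3. Substitute back u = t**3 - 3: now cos(3*t**3 - 9)/3.
Answer: cos(3*t**3 - 9)/3.


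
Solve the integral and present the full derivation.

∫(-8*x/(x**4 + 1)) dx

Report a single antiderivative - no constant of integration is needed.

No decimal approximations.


Step 1. Substitute u = x**2, turning ∫(-8*x/(x**4 + 1)) dx into ∫(-4/(u**2 + 1)) du: now ∫(-4/(u**2 + 1)) du.
Step 2. Evaluate the standard form: now -4*atan(u).
Step 3. Substitute back u = x**2: now -4*atan(x**2).
Answer: -4*atan(x**2).


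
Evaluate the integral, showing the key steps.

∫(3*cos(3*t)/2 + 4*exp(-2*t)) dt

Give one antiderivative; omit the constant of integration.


Step 1. Rewrite: now ∫(4*exp(-2*t)) dt + ∫(3*cos(3*t)/2) dt.
Step 2. Evaluate the standard form: now ∫(3*cos(3*t)/2) dt - 2*exp(-2*t).
Step 3. Evaluate the standard form: now sin(3*t)/2 - 2*exp(-2*t).
Answer: sin(3*t)/2 - 2*exp(-2*t).


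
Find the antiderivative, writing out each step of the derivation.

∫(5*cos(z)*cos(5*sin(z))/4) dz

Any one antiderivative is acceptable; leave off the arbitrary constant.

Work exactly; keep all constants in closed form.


Step 1. Substitute u = sin(z), turning ∫(5*cos(z)*cos(5*sin(z))/4) dz into ∫(5*cos(5*u)/4) du: now ∫(5*cos(5*u)/4) du.
Step 2. Evaluate the standard form: now sin(5*u)/4.
Step 3. Substitute back u = sin(z): now sin(5*sin(z))/4.
Answer: sin(5*sin(z))/4.


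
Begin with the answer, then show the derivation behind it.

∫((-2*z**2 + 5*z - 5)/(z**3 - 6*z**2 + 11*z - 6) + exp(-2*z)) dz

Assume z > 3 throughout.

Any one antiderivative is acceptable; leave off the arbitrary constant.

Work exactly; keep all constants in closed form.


The answer is -4*log(z - 3) + 3*log(z - 2) - log(z - 1) - exp(-2*z)/2.
Step 1. Rewrite: now ∫((-2*z**2 + 5*z - 5)/(z**3 - 6*z**2 + 11*z - 6)) dz + ∫(exp(-2*z)) dz.
Step 2. Evaluate the standard form: now ∫((-2*z**2 + 5*z - 5)/(z**3 - 6*z**2 + 11*z - 6)) dz - exp(-2*z)/2.
Step 3. Decompose ∫((-2*z**2 + 5*z - 5)/(z**3 - 6*z**2 + 11*z - 6)) dz by partial fractions, (-2*z**2 + 5*z - 5)/(z**3 - 6*z**2 + 11*z - 6) = -1/(z - 1) + 3/(z - 2) - 4/(z - 3): now ∫(-4/(z - 3)) dz + ∫(3/(z - 2)) dz + ∫(-1/(z - 1)) dz - exp(-2*z)/2.
Step 4. Evaluate the standard form [assuming z > 1]: now -log(z - 1) + ∫(-4/(z - 3)) dz + ∫(3/(z - 2)) dz - exp(-2*z)/2.
Step 5. Evaluate the standard form [assuming z > 3]: now -4*log(z - 3) - log(z - 1) + ∫(3/(z - 2)) dz - exp(-2*z)/2.
Step 6. Evaluate the standard form [assuming z > 2]: now -4*log(z - 3) + 3*log(z - 2) - log(z - 1) - exp(-2*z)/2.
Answer: -4*log(z - 3) + 3*log(z - 2) - log(z - 1) - exp(-2*z)/2.


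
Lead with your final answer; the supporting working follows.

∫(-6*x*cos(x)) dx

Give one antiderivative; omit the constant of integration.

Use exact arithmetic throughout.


The answer is -6*x*sin(x) - 6*cos(x).
Step 1. Integrate ∫(-6*x*cos(x)) dx by parts with u = x, dv = (-6*cos(x)) dx, so v = -6*sin(x): now -6*x*sin(x) + ∫(6*sin(x)) dx.
Step 2. Evaluate the standard form: now -6*x*sin(x) - 6*cos(x).
Answer: -6*x*sin(x) - 6*cos(x).


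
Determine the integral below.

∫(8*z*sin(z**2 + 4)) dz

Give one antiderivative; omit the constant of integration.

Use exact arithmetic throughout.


Answer: -4*cos(z**2 + 4).


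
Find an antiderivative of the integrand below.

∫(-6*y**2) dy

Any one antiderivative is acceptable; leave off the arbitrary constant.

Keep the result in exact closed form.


Answer: -2*y**3.


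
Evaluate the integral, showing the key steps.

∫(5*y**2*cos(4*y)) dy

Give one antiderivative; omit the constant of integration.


Step 1. Integrate ∫(5*y**2*cos(4*y)) dy by parts with u = y**2, dv = (5*cos(4*y)) dy, so v = 5*sin(4*y)/4: now 5*y**2*sin(4*y)/4 + ∫(-5*y*sin(4*y)/2) dy.
Step 2. Integrate ∫(-5*y*sin(4*y)/2) dy by parts with u = y, dv = (-5*sin(4*y)/2) dy, so v = 5*cos(4*y)/8: now 5*y**2*sin(4*y)/4 + 5*y*cos(4*y)/8 + ∫(-5*cos(4*y)/8) dy.
Step 3. Evaluate the standard form: now 5*y**2*sin(4*y)/4 + 5*y*cos(4*y)/8 - 5*sin(4*y)/32.
Answer: 5*y**2*sin(4*y)/4 + 5*y*cos(4*y)/8 - 5*sin(4*y)/32.


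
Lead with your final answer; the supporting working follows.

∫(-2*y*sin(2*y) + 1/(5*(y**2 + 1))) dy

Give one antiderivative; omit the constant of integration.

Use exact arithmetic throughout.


The answer is y*cos(2*y) - sin(2*y)/2 + atan(y)/5.
Step 1. Rewrite: now ∫(-2*y*sin(2*y)) dy + ∫(1/(5*(y**2 + 1))) dy.
Step 2. Evaluate the standard form: now atan(y)/5 + ∫(-2*y*sin(2*y)) dy.
Step 3. Integrate ∫(-2*y*sin(2*y)) dy by parts with u = y, dv = (-2*sin(2*y)) dy, so v = cos(2*y): now y*cos(2*y) + atan(y)/5 + ∫(-cos(2*y)) dy.
Step 4. Evaluate the standard form: now y*cos(2*y) - sin(2*y)/2 + atan(y)/5.
Answer: y*cos(2*y) - sin(2*y)/2 + atan(y)/5.


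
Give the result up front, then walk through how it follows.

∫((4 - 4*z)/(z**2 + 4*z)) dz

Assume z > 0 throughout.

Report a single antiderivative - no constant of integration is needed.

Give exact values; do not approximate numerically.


The answer is log(z) - 5*log(z + 4).
Step 1. Decompose ∫((4 - 4*z)/(z**2 + 4*z)) dz by partial fractions, (4 - 4*z)/(z**2 + 4*z) = -5/(z + 4) + 1/z: now ∫(1/z) dz + ∫(-5/(z + 4)) dz.
Step 2. Evaluate the standard form [assuming z > 0]: now log(z) + ∫(-5/(z + 4)) dz.
Step 3. Evaluate the standard form [assuming z > -4]: now log(z) - 5*log(z + 4).
Answer: log(z) - 5*log(z + 4).


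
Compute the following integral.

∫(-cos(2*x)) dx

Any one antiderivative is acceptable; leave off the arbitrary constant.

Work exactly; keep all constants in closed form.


Answer: -sin(2*x)/2.


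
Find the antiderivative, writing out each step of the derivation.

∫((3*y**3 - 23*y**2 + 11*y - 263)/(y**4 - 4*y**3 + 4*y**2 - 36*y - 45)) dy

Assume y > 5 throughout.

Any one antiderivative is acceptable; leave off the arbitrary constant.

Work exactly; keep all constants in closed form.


Step 1. Decompose ∫((3*y**3 - 23*y**2 + 11*y - 263)/(y**4 - 4*y**3 + 4*y**2 - 36*y - 45)) dy by partial fractions, (3*y**3 - 23*y**2 + 11*y - 263)/(y**4 - 4*y**3 + 4*y**2 - 36*y - 45) = 4/(y**2 + 9) + 5/(y + 1) - 2/(y - 5): now ∫(-2/(y - 5)) dy + ∫(5/(y + 1)) dy + ∫(4/(y**2 + 9)) dy.
Step 2. Evaluate the standard form [assuming y > -1]: now 5*log(y + 1) + ∫(-2/(y - 5)) dy + ∫(4/(y**2 + 9)) dy.
Step 3. Evaluate the standard form [assuming y > 5]: now -2*log(y - 5) + 5*log(y + 1) + ∫(4/(y**2 + 9)) dy.
Step 4. Evaluate the standard form: now -2*log(y - 5) + 5*log(y + 1) + 4*atan(y/3)/3.
Answer: -2*log(y - 5) + 5*log(y + 1) + 4*atan(y/3)/3.


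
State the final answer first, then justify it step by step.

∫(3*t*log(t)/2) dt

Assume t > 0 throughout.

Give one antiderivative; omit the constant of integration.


The answer is 3*t**2*log(t)/4 - 3*t**2/8.
Step 1. Integrate ∫(3*t*log(t)/2) dt by parts with u = log(t), dv = (3*t/2) dt, so v = 3*t**2/4 [assuming t > 0]: now 3*t**2*log(t)/4 + ∫(-3*t/4) dt.
Step 2. Evaluate the standard form: now 3*t**2*log(t)/4 - 3*t**2/8.
Answer: 3*t**2*log(t)/4 - 3*t**2/8.
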